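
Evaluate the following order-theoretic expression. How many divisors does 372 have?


Divisors of 372: [1, 2, 3, 4, 6, 12, 31, 62, 93, 124, 186, 372]
Count: 12


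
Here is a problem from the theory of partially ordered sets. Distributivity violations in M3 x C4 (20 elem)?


Distributive law: a ^ (b v c) = (a ^ b) v (a ^ c).
Check all 20^3 = 8000 ordered triples (a,b,c).
  e.g. a=(a1,0), b=(a2,0), c=(a3,0): lhs=(a1,0) != rhs=(0,0)
  e.g. a=(a1,0), b=(a2,0), c=(a3,1): lhs=(a1,0) != rhs=(0,0)
Total violating triples: 384


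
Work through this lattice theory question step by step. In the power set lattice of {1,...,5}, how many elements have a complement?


An element a is complemented if some b has a meet b = bottom, a join b = top.
every subset A has complement S\A, so all elements are complemented.
Complemented elements: {}, {1}, {2}, {3}, {4}, {5}, ... (26 more)
Count: 32


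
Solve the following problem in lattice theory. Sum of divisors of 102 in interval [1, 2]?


Interval [1,2] in divisors of 102: [1, 2]
Sum = 3


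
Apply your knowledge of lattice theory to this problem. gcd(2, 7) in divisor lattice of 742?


Meet=gcd.
gcd(2,7)=1


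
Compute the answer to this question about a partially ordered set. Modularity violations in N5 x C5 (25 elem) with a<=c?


Modular law: if a <= c then a v (b ^ c) = (a v b) ^ c.
Check all triples (a,b,c) with a <= c among 25 elements.
  e.g. a=(a,0), b=(c,0), c=(b,0): lhs=(a,0) != rhs=(b,0)
  e.g. a=(a,0), b=(c,1), c=(b,0): lhs=(a,0) != rhs=(b,0)
Total violating triples: 75


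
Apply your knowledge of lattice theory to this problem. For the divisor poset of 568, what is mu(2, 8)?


In a divisor lattice, mu(a,b) = mu(b/a) where mu is the classical Mobius function.
b/a = 8/2 = 4
Prime factorization of 4: primes [2]
4 is not squarefree, so mu(4) = 0


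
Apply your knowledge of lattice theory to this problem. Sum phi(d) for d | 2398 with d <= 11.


Divisors of 2398 up to 11: [1, 2, 11]
phi values: [1, 1, 10]
Sum = 12


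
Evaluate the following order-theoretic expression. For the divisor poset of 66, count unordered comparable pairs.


A comparable pair {a,b} has a < b or b < a in the order.
Count unordered pairs where one element is strictly below the other.
Examples: {1,2}, {1,3}, {1,6}, {1,11}, ...
Total comparable pairs: 19


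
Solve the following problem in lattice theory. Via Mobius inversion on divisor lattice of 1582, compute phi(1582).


phi(n) = n * prod_{p|n} (1 - 1/p).
Prime divisors of 1582: [2, 7, 113]
phi(1582) = 1582 * (1 - 1/2) * (1 - 1/7) * (1 - 1/113)
phi(1582) = 672


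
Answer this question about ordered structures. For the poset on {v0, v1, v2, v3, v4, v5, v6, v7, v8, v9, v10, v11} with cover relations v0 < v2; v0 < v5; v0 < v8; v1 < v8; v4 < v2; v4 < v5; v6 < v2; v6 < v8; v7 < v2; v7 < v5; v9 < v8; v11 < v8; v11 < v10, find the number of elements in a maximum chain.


A chain is a totally ordered subset; we count the number of elements in a maximum chain.
Compute, for each element x, the size of the longest chain ending at x:
  v0: 1
  v1: 1
  v3: 1
  v4: 1
  v6: 1
  v7: 1
  ...
A maximum chain: v0 < v2
Number of elements in the longest chain: 2


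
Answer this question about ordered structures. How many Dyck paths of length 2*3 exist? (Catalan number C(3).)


C(n) = C(2n, n) / (n+1).
C(6, 3) = 20
C(3) = 20 / 4 = 5


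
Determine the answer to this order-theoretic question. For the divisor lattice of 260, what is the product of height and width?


Height = length of longest chain minus 1; width = size of largest antichain.
A maximum chain: 1 | 13 | 65 | 130 | 260  (height 4).
A maximum antichain: {4, 10, 26, 65}  (width 4).
Product = 4 * 4 = 16


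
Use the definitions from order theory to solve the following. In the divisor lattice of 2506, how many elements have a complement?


An element a is complemented if some b has a meet b = bottom, a join b = top.
a is complemented iff gcd(a, n/a)=1, i.e. a is a unitary divisor of 2506.
Complemented elements: 1, 2, 7, 14, 179, 358, ... (2 more)
Count: 8


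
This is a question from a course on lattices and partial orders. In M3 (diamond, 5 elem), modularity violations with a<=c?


Modular law: if a <= c then a v (b ^ c) = (a v b) ^ c.
Check all triples (a,b,c) with a <= c among 5 elements.
This lattice is modular (diamonds M_m and their chain-products are modular).
Total violating triples: 0


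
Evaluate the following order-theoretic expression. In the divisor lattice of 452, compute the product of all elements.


Divisors of 452: [1, 2, 4, 113, 226, 452]
Product = n^(d(n)/2) = 452^(6/2)
Product = 92345408


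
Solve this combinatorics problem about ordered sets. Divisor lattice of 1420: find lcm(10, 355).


In a divisor lattice, join = lcm (least common multiple).
gcd(10,355) = 5
lcm(10,355) = 10*355/gcd = 3550/5 = 710


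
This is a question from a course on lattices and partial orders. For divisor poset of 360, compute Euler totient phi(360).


phi(n) = n * prod_{p|n} (1 - 1/p).
Prime divisors of 360: [2, 3, 5]
phi(360) = 360 * (1 - 1/2) * (1 - 1/3) * (1 - 1/5)
phi(360) = 96


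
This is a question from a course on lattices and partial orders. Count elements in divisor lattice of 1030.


Divisors of 1030: [1, 2, 5, 10, 103, 206, 515, 1030]
Count: 8


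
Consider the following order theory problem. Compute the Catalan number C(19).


C(n) = C(2n, n) / (n+1).
C(38, 19) = 35345263800
C(19) = 35345263800 / 20 = 1767263190


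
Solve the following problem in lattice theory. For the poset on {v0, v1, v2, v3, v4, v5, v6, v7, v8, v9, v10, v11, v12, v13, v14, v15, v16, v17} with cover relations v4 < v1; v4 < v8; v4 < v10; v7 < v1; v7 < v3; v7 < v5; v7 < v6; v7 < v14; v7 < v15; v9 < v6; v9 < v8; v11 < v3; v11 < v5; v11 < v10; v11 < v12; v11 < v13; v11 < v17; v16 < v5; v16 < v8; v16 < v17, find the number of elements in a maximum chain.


A chain is a totally ordered subset; we count the number of elements in a maximum chain.
Compute, for each element x, the size of the longest chain ending at x:
  v0: 1
  v2: 1
  v4: 1
  v7: 1
  v9: 1
  v11: 1
  ...
A maximum chain: v4 < v1
Number of elements in the longest chain: 2


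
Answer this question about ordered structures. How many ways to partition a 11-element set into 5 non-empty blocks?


S(n,k) = k*S(n-1,k) + S(n-1,k-1).
S(10,5) = 42525, S(10,4) = 34105
S(11,5) = 5*42525 + 34105 = 212625 + 34105
S(11,5) = 246730


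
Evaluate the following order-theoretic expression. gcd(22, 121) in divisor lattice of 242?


Meet=gcd.
gcd(22,121)=11


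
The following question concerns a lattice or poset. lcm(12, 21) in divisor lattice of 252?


Join=lcm.
gcd(12,21)=3
lcm=84


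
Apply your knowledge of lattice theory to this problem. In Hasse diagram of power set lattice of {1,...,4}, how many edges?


A cover relation a -< b holds when a < b with no c strictly between.
Cover relations:
  {} -< {1}
  {} -< {2}
  {} -< {3}
  {} -< {4}
  {1} -< {1,2}
  {1} -< {1,3}
  {1} -< {1,4}
  {2} -< {1,2}
  ...24 more
Total: 32


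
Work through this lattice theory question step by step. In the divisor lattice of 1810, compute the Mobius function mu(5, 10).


In a divisor lattice, mu(a,b) = mu(b/a) where mu is the classical Mobius function.
b/a = 10/5 = 2
Prime factorization of 2: primes [2]
2 is squarefree with 1 prime factor(s), so mu(2) = (-1)^1 = -1


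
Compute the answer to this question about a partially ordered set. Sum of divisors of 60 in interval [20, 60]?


Interval [20,60] in divisors of 60: [20, 60]
Sum = 80


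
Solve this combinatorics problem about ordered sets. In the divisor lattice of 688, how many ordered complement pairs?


Complement pair (a,b): a meet b = bottom, a join b = top.
Here: gcd(a,b)=1 and lcm(a,b)=688, i.e. a*b=688 with a,b coprime.
Pairs found: (1,688), (16,43), (43,16), (688,1)
Total ordered pairs: 4


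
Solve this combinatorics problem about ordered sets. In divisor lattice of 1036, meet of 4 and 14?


In a divisor lattice, meet = gcd (greatest common divisor).
By Euclidean algorithm or factoring: gcd(4,14) = 2


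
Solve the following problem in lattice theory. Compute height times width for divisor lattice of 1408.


Height = length of longest chain minus 1; width = size of largest antichain.
A maximum chain: 1 | 11 | 22 | 44 | 88 | 176 | 352 | 704 | 1408  (height 8).
A maximum antichain: {2, 11}  (width 2).
Product = 8 * 2 = 16


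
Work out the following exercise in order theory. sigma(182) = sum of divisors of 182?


sigma(n) = sum of divisors.
Divisors of 182: [1, 2, 7, 13, 14, 26, 91, 182]
Sum = 336


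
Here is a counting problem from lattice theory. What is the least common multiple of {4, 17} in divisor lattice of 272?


In a divisor lattice, join = lcm (least common multiple).
Compute lcm iteratively: start with first element, then lcm(current, next).
Elements: [4, 17]
lcm(4,17) = 68
Final lcm = 68


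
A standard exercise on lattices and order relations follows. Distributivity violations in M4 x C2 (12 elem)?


Distributive law: a ^ (b v c) = (a ^ b) v (a ^ c).
Check all 12^3 = 1728 ordered triples (a,b,c).
  e.g. a=(a1,0), b=(a2,0), c=(a3,0): lhs=(a1,0) != rhs=(0,0)
  e.g. a=(a1,0), b=(a2,0), c=(a3,1): lhs=(a1,0) != rhs=(0,0)
Total violating triples: 192


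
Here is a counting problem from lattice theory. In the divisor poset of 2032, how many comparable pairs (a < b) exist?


A comparable pair {a,b} has a < b or b < a in the order.
Count unordered pairs where one element is strictly below the other.
Examples: {1,2}, {1,4}, {1,8}, {1,16}, ...
Total comparable pairs: 35


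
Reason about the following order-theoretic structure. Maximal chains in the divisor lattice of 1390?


A maximal chain goes from the minimum element to a maximal element via cover relations.
Counting all min-to-max paths in the cover graph.
Total maximal chains: 6


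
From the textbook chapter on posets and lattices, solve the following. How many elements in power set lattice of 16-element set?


Power set = 2^n.
2^16 = 65536


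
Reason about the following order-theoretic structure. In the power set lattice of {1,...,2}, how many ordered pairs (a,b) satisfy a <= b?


The order relation is {(a,b) : a <= b}, reflexive so it includes (a,a).
Examples: ({},{}), ({},{1,2}), ({},{1}), ({},{2}), ({1,2},{1,2}), ...
Total ordered pairs: 9


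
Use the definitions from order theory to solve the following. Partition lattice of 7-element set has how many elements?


B(n) = number of set partitions of an n-element set.
B(n) satisfies the recurrence: B(n+1) = sum_k C(n,k)*B(k).
B(7) = 877


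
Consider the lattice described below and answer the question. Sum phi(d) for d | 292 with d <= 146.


Divisors of 292 up to 146: [1, 2, 4, 73, 146]
phi values: [1, 1, 2, 72, 72]
Sum = 148


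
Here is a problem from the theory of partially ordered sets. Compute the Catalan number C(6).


C(n) = C(2n, n) / (n+1).
C(12, 6) = 924
C(6) = 924 / 7 = 132


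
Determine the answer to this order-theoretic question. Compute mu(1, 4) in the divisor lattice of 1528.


In a divisor lattice, mu(a,b) = mu(b/a) where mu is the classical Mobius function.
b/a = 4/1 = 4
Prime factorization of 4: primes [2]
4 is not squarefree, so mu(4) = 0


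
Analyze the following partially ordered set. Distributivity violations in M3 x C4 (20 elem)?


Distributive law: a ^ (b v c) = (a ^ b) v (a ^ c).
Check all 20^3 = 8000 ordered triples (a,b,c).
  e.g. a=(a1,0), b=(a2,0), c=(a3,0): lhs=(a1,0) != rhs=(0,0)
  e.g. a=(a1,0), b=(a2,0), c=(a3,1): lhs=(a1,0) != rhs=(0,0)
Total violating triples: 384


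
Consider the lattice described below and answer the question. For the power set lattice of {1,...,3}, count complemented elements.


An element a is complemented if some b has a meet b = bottom, a join b = top.
every subset A has complement S\A, so all elements are complemented.
Complemented elements: {}, {1}, {2}, {3}, {1,2}, {1,3}, ... (2 more)
Count: 8


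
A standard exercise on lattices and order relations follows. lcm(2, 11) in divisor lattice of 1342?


Join=lcm.
gcd(2,11)=1
lcm=22


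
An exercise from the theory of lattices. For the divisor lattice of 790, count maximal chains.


A maximal chain goes from the minimum element to a maximal element via cover relations.
Counting all min-to-max paths in the cover graph.
Total maximal chains: 6


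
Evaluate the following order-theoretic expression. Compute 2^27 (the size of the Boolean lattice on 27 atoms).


Power set = 2^n.
2^27 = 134217728


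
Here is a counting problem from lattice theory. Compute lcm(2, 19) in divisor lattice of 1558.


In a divisor lattice, join = lcm (least common multiple).
gcd(2,19) = 1
lcm(2,19) = 2*19/gcd = 38/1 = 38


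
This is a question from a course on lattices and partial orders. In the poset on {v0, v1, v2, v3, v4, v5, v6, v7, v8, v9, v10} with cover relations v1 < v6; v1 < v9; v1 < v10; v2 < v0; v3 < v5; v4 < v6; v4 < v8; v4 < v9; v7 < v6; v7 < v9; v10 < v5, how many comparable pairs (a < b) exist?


A comparable pair {a,b} has a < b or b < a in the order.
Count unordered pairs where one element is strictly below the other.
Examples: {v0,v2}, {v1,v5}, {v1,v6}, {v1,v9}, ...
Total comparable pairs: 12


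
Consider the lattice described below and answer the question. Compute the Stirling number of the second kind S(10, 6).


S(n,k) = k*S(n-1,k) + S(n-1,k-1).
S(9,6) = 2646, S(9,5) = 6951
S(10,6) = 6*2646 + 6951 = 15876 + 6951
S(10,6) = 22827


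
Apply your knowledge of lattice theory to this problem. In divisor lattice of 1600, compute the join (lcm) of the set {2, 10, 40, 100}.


In a divisor lattice, join = lcm (least common multiple).
Compute lcm iteratively: start with first element, then lcm(current, next).
Elements: [2, 10, 40, 100]
lcm(2,10) = 10
lcm(10,40) = 40
lcm(40,100) = 200
Final lcm = 200


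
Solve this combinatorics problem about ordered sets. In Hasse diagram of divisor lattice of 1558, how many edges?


A cover relation a -< b holds when a < b with no c strictly between.
Cover relations:
  1 -< 2
  1 -< 19
  1 -< 41
  2 -< 38
  2 -< 82
  19 -< 38
  19 -< 779
  38 -< 1558
  ...4 more
Total: 12


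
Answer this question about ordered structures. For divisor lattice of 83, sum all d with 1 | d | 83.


Interval [1,83] in divisors of 83: [1, 83]
Sum = 84


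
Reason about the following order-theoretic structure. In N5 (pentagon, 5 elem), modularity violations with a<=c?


Modular law: if a <= c then a v (b ^ c) = (a v b) ^ c.
Check all triples (a,b,c) with a <= c among 5 elements.
  e.g. a=a, b=c, c=b: lhs=a != rhs=b
Total violating triples: 1


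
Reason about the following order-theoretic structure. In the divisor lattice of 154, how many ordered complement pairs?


Complement pair (a,b): a meet b = bottom, a join b = top.
Here: gcd(a,b)=1 and lcm(a,b)=154, i.e. a*b=154 with a,b coprime.
Pairs found: (1,154), (2,77), (7,22), (11,14), ... (4 more)
Total ordered pairs: 8


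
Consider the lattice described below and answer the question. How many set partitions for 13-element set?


B(n) = number of set partitions of an n-element set.
B(n) satisfies the recurrence: B(n+1) = sum_k C(n,k)*B(k).
B(13) = 27644437


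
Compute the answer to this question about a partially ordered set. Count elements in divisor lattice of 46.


Divisors of 46: [1, 2, 23, 46]
Count: 4


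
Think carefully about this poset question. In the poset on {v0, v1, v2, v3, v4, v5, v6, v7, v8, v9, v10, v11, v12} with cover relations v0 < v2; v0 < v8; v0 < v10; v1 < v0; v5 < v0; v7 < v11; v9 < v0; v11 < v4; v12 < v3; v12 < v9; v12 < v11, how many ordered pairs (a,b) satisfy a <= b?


The order relation is {(a,b) : a <= b}, reflexive so it includes (a,a).
Examples: (v0,v0), (v0,v10), (v0,v2), (v0,v8), (v1,v0), ...
Total ordered pairs: 39


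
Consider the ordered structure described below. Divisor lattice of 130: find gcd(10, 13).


In a divisor lattice, meet = gcd (greatest common divisor).
By Euclidean algorithm or factoring: gcd(10,13) = 1


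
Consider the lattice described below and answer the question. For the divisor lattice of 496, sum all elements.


sigma(n) = sum of divisors.
Divisors of 496: [1, 2, 4, 8, 16, 31, 62, 124, 248, 496]
Sum = 992


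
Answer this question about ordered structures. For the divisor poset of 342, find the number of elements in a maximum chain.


A chain is a totally ordered subset; we count the number of elements in a maximum chain.
Compute, for each element x, the size of the longest chain ending at x:
  1: 1
  2: 2
  3: 2
  19: 2
  9: 3
  6: 3
  ...
A maximum chain: 1 < 2 < 6 < 18 < 342
Number of elements in the longest chain: 5


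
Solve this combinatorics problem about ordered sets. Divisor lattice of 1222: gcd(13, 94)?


Meet=gcd.
gcd(13,94)=1


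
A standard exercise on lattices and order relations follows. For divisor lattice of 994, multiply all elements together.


Divisors of 994: [1, 2, 7, 14, 71, 142, 497, 994]
Product = n^(d(n)/2) = 994^(8/2)
Product = 976215137296


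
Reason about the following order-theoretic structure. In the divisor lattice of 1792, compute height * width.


Height = length of longest chain minus 1; width = size of largest antichain.
A maximum chain: 1 | 7 | 14 | 28 | 56 | 112 | 224 | 448 | 896 | 1792  (height 9).
A maximum antichain: {2, 7}  (width 2).
Product = 9 * 2 = 18


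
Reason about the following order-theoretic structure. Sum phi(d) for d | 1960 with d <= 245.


Divisors of 1960 up to 245: [1, 2, 4, 5, 7, 8, 10, 14, 20, 28, 35, 40, 49, 56, 70, 98, 140, 196, 245]
phi values: [1, 1, 2, 4, 6, 4, 4, 6, 8, 12, 24, 16, 42, 24, 24, 42, 48, 84, 168]
Sum = 520


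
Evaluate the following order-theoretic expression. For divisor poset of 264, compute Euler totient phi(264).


phi(n) = n * prod_{p|n} (1 - 1/p).
Prime divisors of 264: [2, 3, 11]
phi(264) = 264 * (1 - 1/2) * (1 - 1/3) * (1 - 1/11)
phi(264) = 80


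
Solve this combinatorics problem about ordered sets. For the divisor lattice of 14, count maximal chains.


A maximal chain goes from the minimum element to a maximal element via cover relations.
Counting all min-to-max paths in the cover graph.
Total maximal chains: 2


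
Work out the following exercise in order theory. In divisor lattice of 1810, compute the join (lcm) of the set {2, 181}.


In a divisor lattice, join = lcm (least common multiple).
Compute lcm iteratively: start with first element, then lcm(current, next).
Elements: [2, 181]
lcm(2,181) = 362
Final lcm = 362


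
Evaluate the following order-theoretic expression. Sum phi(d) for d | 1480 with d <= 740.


Divisors of 1480 up to 740: [1, 2, 4, 5, 8, 10, 20, 37, 40, 74, 148, 185, 296, 370, 740]
phi values: [1, 1, 2, 4, 4, 4, 8, 36, 16, 36, 72, 144, 144, 144, 288]
Sum = 904


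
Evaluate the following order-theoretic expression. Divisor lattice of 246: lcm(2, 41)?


Join=lcm.
gcd(2,41)=1
lcm=82


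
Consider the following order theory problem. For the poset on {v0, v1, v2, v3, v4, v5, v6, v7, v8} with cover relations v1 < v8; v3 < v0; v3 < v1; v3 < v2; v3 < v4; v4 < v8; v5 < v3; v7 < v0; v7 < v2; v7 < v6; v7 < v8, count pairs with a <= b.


The order relation is {(a,b) : a <= b}, reflexive so it includes (a,a).
Examples: (v0,v0), (v1,v1), (v1,v8), (v2,v2), (v3,v0), ...
Total ordered pairs: 26


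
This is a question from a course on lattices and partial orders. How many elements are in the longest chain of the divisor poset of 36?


A chain is a totally ordered subset; we count the number of elements in a maximum chain.
Compute, for each element x, the size of the longest chain ending at x:
  1: 1
  2: 2
  3: 2
  4: 3
  9: 3
  6: 3
  ...
A maximum chain: 1 < 2 < 4 < 12 < 36
Number of elements in the longest chain: 5


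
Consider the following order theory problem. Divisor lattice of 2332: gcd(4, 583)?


Meet=gcd.
gcd(4,583)=1


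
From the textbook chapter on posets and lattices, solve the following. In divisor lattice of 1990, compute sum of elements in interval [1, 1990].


Interval [1,1990] in divisors of 1990: [1, 2, 5, 10, 199, 398, 995, 1990]
Sum = 3600


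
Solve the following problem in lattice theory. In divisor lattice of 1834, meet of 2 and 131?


In a divisor lattice, meet = gcd (greatest common divisor).
By Euclidean algorithm or factoring: gcd(2,131) = 1


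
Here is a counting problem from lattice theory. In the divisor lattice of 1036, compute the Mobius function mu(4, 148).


In a divisor lattice, mu(a,b) = mu(b/a) where mu is the classical Mobius function.
b/a = 148/4 = 37
Prime factorization of 37: primes [37]
37 is squarefree with 1 prime factor(s), so mu(37) = (-1)^1 = -1


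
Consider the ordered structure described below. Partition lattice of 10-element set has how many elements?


B(n) = number of set partitions of an n-element set.
B(n) satisfies the recurrence: B(n+1) = sum_k C(n,k)*B(k).
B(10) = 115975


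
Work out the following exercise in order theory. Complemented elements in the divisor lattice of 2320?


An element a is complemented if some b has a meet b = bottom, a join b = top.
a is complemented iff gcd(a, n/a)=1, i.e. a is a unitary divisor of 2320.
Complemented elements: 1, 5, 16, 29, 80, 145, ... (2 more)
Count: 8


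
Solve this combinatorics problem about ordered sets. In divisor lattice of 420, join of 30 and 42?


In a divisor lattice, join = lcm (least common multiple).
gcd(30,42) = 6
lcm(30,42) = 30*42/gcd = 1260/6 = 210


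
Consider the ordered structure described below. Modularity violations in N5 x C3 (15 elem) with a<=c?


Modular law: if a <= c then a v (b ^ c) = (a v b) ^ c.
Check all triples (a,b,c) with a <= c among 15 elements.
  e.g. a=(a,0), b=(c,0), c=(b,0): lhs=(a,0) != rhs=(b,0)
  e.g. a=(a,0), b=(c,1), c=(b,0): lhs=(a,0) != rhs=(b,0)
Total violating triples: 18


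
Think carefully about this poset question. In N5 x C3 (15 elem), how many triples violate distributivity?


Distributive law: a ^ (b v c) = (a ^ b) v (a ^ c).
Check all 15^3 = 3375 ordered triples (a,b,c).
  e.g. a=(b,0), b=(a,0), c=(c,0): lhs=(b,0) != rhs=(a,0)
  e.g. a=(b,0), b=(a,0), c=(c,1): lhs=(b,0) != rhs=(a,0)
Total violating triples: 54


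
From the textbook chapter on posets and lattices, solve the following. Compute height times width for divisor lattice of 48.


Height = length of longest chain minus 1; width = size of largest antichain.
A maximum chain: 1 | 3 | 6 | 12 | 24 | 48  (height 5).
A maximum antichain: {2, 3}  (width 2).
Product = 5 * 2 = 10


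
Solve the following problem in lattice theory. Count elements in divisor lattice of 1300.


Divisors of 1300: [1, 2, 4, 5, 10, 13, 20, 25, 26, 50, 52, 65, 100, 130, 260, 325, 650, 1300]
Count: 18


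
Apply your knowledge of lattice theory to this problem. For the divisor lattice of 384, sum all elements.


sigma(n) = sum of divisors.
Divisors of 384: [1, 2, 3, 4, 6, 8, 12, 16, 24, 32, 48, 64, 96, 128, 192, 384]
Sum = 1020


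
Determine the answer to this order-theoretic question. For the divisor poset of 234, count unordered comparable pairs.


A comparable pair {a,b} has a < b or b < a in the order.
Count unordered pairs where one element is strictly below the other.
Examples: {1,2}, {1,3}, {1,6}, {1,9}, ...
Total comparable pairs: 42


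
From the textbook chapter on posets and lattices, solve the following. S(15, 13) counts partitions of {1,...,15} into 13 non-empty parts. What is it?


S(n,k) = k*S(n-1,k) + S(n-1,k-1).
S(14,13) = 91, S(14,12) = 3367
S(15,13) = 13*91 + 3367 = 1183 + 3367
S(15,13) = 4550


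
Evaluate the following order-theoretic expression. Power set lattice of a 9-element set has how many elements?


Power set = 2^n.
2^9 = 512


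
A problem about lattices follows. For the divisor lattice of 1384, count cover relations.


A cover relation a -< b holds when a < b with no c strictly between.
Cover relations:
  1 -< 2
  1 -< 173
  2 -< 4
  2 -< 346
  4 -< 8
  4 -< 692
  8 -< 1384
  173 -< 346
  ...2 more
Total: 10


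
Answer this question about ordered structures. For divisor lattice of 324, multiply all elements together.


Divisors of 324: [1, 2, 3, 4, 6, 9, 12, 18, 27, 36, 54, 81, 108, 162, 324]
Product = n^(d(n)/2) = 324^(15/2)
Product = 6746640616477458432


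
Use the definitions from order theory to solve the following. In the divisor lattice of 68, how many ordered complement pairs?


Complement pair (a,b): a meet b = bottom, a join b = top.
Here: gcd(a,b)=1 and lcm(a,b)=68, i.e. a*b=68 with a,b coprime.
Pairs found: (1,68), (4,17), (17,4), (68,1)
Total ordered pairs: 4


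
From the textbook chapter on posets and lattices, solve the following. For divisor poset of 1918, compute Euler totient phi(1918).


phi(n) = n * prod_{p|n} (1 - 1/p).
Prime divisors of 1918: [2, 7, 137]
phi(1918) = 1918 * (1 - 1/2) * (1 - 1/7) * (1 - 1/137)
phi(1918) = 816


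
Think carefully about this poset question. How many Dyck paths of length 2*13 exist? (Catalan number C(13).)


C(n) = C(2n, n) / (n+1).
C(26, 13) = 10400600
C(13) = 10400600 / 14 = 742900


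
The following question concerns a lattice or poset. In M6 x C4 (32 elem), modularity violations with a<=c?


Modular law: if a <= c then a v (b ^ c) = (a v b) ^ c.
Check all triples (a,b,c) with a <= c among 32 elements.
This lattice is modular (diamonds M_m and their chain-products are modular).
Total violating triples: 0


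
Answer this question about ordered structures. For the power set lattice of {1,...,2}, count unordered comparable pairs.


A comparable pair {a,b} has a < b or b < a in the order.
Count unordered pairs where one element is strictly below the other.
Examples: {{},{1}}, {{},{2}}, {{},{1,2}}, {{1},{1,2}}, ...
Total comparable pairs: 5


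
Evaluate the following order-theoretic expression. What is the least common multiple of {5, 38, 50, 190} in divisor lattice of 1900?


In a divisor lattice, join = lcm (least common multiple).
Compute lcm iteratively: start with first element, then lcm(current, next).
Elements: [5, 38, 50, 190]
lcm(5,38) = 190
lcm(190,50) = 950
lcm(950,190) = 950
Final lcm = 950


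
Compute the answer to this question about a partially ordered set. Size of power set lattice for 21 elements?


Power set = 2^n.
2^21 = 2097152


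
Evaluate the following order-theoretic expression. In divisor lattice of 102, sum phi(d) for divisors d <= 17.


Divisors of 102 up to 17: [1, 2, 3, 6, 17]
phi values: [1, 1, 2, 2, 16]
Sum = 22


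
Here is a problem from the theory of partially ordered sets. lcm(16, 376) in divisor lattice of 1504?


Join=lcm.
gcd(16,376)=8
lcm=752


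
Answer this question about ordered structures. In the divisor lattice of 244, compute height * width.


Height = length of longest chain minus 1; width = size of largest antichain.
A maximum chain: 1 | 61 | 122 | 244  (height 3).
A maximum antichain: {2, 61}  (width 2).
Product = 3 * 2 = 6


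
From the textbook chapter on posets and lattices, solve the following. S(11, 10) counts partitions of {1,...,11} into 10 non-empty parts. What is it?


S(n,k) = k*S(n-1,k) + S(n-1,k-1).
S(10,10) = 1, S(10,9) = 45
S(11,10) = 10*1 + 45 = 10 + 45
S(11,10) = 55


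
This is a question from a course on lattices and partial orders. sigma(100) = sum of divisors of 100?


sigma(n) = sum of divisors.
Divisors of 100: [1, 2, 4, 5, 10, 20, 25, 50, 100]
Sum = 217


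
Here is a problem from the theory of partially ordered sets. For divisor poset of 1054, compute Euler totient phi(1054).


phi(n) = n * prod_{p|n} (1 - 1/p).
Prime divisors of 1054: [2, 17, 31]
phi(1054) = 1054 * (1 - 1/2) * (1 - 1/17) * (1 - 1/31)
phi(1054) = 480


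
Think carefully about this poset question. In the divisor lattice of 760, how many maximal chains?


A maximal chain goes from the minimum element to a maximal element via cover relations.
Counting all min-to-max paths in the cover graph.
Total maximal chains: 20


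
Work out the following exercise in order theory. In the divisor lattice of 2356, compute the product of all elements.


Divisors of 2356: [1, 2, 4, 19, 31, 38, 62, 76, 124, 589, 1178, 2356]
Product = n^(d(n)/2) = 2356^(12/2)
Product = 171021895939637088256


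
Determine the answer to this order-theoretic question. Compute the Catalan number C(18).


C(n) = C(2n, n) / (n+1).
C(36, 18) = 9075135300
C(18) = 9075135300 / 19 = 477638700


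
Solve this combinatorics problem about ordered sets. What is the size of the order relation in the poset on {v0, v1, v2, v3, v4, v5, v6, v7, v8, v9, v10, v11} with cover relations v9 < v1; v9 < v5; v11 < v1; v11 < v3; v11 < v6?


The order relation is {(a,b) : a <= b}, reflexive so it includes (a,a).
Examples: (v0,v0), (v1,v1), (v10,v10), (v11,v1), (v11,v11), ...
Total ordered pairs: 17


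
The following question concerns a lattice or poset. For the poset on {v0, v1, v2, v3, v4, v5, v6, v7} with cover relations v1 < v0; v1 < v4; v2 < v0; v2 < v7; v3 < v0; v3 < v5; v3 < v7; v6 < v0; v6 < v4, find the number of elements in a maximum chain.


A chain is a totally ordered subset; we count the number of elements in a maximum chain.
Compute, for each element x, the size of the longest chain ending at x:
  v1: 1
  v2: 1
  v3: 1
  v6: 1
  v5: 2
  v4: 2
  ...
A maximum chain: v1 < v0
Number of elements in the longest chain: 2


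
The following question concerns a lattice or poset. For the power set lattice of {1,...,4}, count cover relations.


A cover relation a -< b holds when a < b with no c strictly between.
Cover relations:
  {} -< {1}
  {} -< {2}
  {} -< {3}
  {} -< {4}
  {1} -< {1,2}
  {1} -< {1,3}
  {1} -< {1,4}
  {2} -< {1,2}
  ...24 more
Total: 32


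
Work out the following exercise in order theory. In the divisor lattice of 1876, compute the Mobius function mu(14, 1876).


In a divisor lattice, mu(a,b) = mu(b/a) where mu is the classical Mobius function.
b/a = 1876/14 = 134
Prime factorization of 134: primes [2, 67]
134 is squarefree with 2 prime factor(s), so mu(134) = (-1)^2 = 1


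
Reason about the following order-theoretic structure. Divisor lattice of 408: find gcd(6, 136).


In a divisor lattice, meet = gcd (greatest common divisor).
By Euclidean algorithm or factoring: gcd(6,136) = 2


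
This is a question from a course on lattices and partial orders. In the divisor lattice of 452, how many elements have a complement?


An element a is complemented if some b has a meet b = bottom, a join b = top.
a is complemented iff gcd(a, n/a)=1, i.e. a is a unitary divisor of 452.
Complemented elements: 1, 4, 113, 452
Count: 4


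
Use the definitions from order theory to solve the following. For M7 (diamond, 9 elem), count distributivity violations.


Distributive law: a ^ (b v c) = (a ^ b) v (a ^ c).
Check all 9^3 = 729 ordered triples (a,b,c).
  e.g. a=a1, b=a2, c=a3: lhs=a1 != rhs=0
  e.g. a=a1, b=a2, c=a4: lhs=a1 != rhs=0
Total violating triples: 210


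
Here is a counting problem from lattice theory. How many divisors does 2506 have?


Divisors of 2506: [1, 2, 7, 14, 179, 358, 1253, 2506]
Count: 8


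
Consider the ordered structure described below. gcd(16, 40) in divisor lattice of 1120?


Meet=gcd.
gcd(16,40)=8


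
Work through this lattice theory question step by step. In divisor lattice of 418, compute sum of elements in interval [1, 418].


Interval [1,418] in divisors of 418: [1, 2, 11, 19, 22, 38, 209, 418]
Sum = 720


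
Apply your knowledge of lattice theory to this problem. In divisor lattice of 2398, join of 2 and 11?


In a divisor lattice, join = lcm (least common multiple).
gcd(2,11) = 1
lcm(2,11) = 2*11/gcd = 22/1 = 22


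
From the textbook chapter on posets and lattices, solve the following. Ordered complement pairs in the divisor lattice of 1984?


Complement pair (a,b): a meet b = bottom, a join b = top.
Here: gcd(a,b)=1 and lcm(a,b)=1984, i.e. a*b=1984 with a,b coprime.
Pairs found: (1,1984), (31,64), (64,31), (1984,1)
Total ordered pairs: 4


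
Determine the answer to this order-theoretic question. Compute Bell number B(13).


B(n) = number of set partitions of an n-element set.
B(n) satisfies the recurrence: B(n+1) = sum_k C(n,k)*B(k).
B(13) = 27644437


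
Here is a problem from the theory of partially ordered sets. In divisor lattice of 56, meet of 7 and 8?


In a divisor lattice, meet = gcd (greatest common divisor).
By Euclidean algorithm or factoring: gcd(7,8) = 1


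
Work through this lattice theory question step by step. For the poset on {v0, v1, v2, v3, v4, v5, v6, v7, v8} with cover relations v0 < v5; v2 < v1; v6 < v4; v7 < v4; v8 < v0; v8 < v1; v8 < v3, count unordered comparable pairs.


A comparable pair {a,b} has a < b or b < a in the order.
Count unordered pairs where one element is strictly below the other.
Examples: {v0,v5}, {v0,v8}, {v1,v2}, {v1,v8}, ...
Total comparable pairs: 8


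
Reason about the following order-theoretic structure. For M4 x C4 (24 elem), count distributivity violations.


Distributive law: a ^ (b v c) = (a ^ b) v (a ^ c).
Check all 24^3 = 13824 ordered triples (a,b,c).
  e.g. a=(a1,0), b=(a2,0), c=(a3,0): lhs=(a1,0) != rhs=(0,0)
  e.g. a=(a1,0), b=(a2,0), c=(a3,1): lhs=(a1,0) != rhs=(0,0)
Total violating triples: 1536


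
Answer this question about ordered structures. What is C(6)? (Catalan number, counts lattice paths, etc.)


C(n) = C(2n, n) / (n+1).
C(12, 6) = 924
C(6) = 924 / 7 = 132


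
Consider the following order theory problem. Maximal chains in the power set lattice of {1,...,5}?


A maximal chain goes from the minimum element to a maximal element via cover relations.
Counting all min-to-max paths in the cover graph.
Total maximal chains: 120


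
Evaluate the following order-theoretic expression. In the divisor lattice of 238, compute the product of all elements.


Divisors of 238: [1, 2, 7, 14, 17, 34, 119, 238]
Product = n^(d(n)/2) = 238^(8/2)
Product = 3208542736


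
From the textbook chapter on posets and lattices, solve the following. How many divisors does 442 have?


Divisors of 442: [1, 2, 13, 17, 26, 34, 221, 442]
Count: 8


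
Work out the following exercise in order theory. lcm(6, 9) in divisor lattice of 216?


Join=lcm.
gcd(6,9)=3
lcm=18


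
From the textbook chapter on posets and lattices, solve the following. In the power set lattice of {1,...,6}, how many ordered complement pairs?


Complement pair (a,b): a meet b = bottom, a join b = top.
Here: A intersect B = {} and A union B = {1,...,6}.
Pairs found: ({},{1,2,3,4,5,6}), ({1},{2,3,4,5,6}), ({2},{1,3,4,5,6}), ({3},{1,2,4,5,6}), ... (60 more)
Total ordered pairs: 64


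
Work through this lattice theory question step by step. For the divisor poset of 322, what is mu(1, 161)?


In a divisor lattice, mu(a,b) = mu(b/a) where mu is the classical Mobius function.
b/a = 161/1 = 161
Prime factorization of 161: primes [7, 23]
161 is squarefree with 2 prime factor(s), so mu(161) = (-1)^2 = 1


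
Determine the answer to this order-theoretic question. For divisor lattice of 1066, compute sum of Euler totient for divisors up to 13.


Divisors of 1066 up to 13: [1, 2, 13]
phi values: [1, 1, 12]
Sum = 14


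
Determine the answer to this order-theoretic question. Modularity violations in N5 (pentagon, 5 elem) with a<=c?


Modular law: if a <= c then a v (b ^ c) = (a v b) ^ c.
Check all triples (a,b,c) with a <= c among 5 elements.
  e.g. a=a, b=c, c=b: lhs=a != rhs=b
Total violating triples: 1


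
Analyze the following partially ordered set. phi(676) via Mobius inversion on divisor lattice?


phi(n) = n * prod_{p|n} (1 - 1/p).
Prime divisors of 676: [2, 13]
phi(676) = 676 * (1 - 1/2) * (1 - 1/13)
phi(676) = 312


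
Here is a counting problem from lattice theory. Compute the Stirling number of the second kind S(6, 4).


S(n,k) = k*S(n-1,k) + S(n-1,k-1).
S(5,4) = 10, S(5,3) = 25
S(6,4) = 4*10 + 25 = 40 + 25
S(6,4) = 65


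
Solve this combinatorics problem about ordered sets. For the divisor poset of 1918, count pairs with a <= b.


The order relation is {(a,b) : a <= b}, reflexive so it includes (a,a).
Examples: (1,1), (1,137), (1,14), (1,1918), (1,2), ...
Total ordered pairs: 27


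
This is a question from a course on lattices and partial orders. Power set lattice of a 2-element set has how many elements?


Power set = 2^n.
2^2 = 4


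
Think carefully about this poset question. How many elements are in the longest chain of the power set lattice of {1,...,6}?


A chain is a totally ordered subset; we count the number of elements in a maximum chain.
Compute, for each element x, the size of the longest chain ending at x:
  {}: 1
  {1}: 2
  {2}: 2
  {3}: 2
  {4}: 2
  {5}: 2
  ...
A maximum chain: {} < {1} < {1,2} < {1,2,3} < {1,2,3,4} < {1,2,3,4,5} < {1,2,3,4,5,6}
Number of elements in the longest chain: 7


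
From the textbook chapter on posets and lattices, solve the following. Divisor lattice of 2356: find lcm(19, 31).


In a divisor lattice, join = lcm (least common multiple).
gcd(19,31) = 1
lcm(19,31) = 19*31/gcd = 589/1 = 589


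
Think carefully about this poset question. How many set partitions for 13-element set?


B(n) = number of set partitions of an n-element set.
B(n) satisfies the recurrence: B(n+1) = sum_k C(n,k)*B(k).
B(13) = 27644437


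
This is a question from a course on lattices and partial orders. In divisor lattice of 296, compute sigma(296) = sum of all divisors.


sigma(n) = sum of divisors.
Divisors of 296: [1, 2, 4, 8, 37, 74, 148, 296]
Sum = 570


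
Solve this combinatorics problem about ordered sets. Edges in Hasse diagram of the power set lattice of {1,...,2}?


A cover relation a -< b holds when a < b with no c strictly between.
Cover relations:
  {} -< {1}
  {} -< {2}
  {1} -< {1,2}
  {2} -< {1,2}
Total: 4


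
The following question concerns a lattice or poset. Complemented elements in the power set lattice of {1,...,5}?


An element a is complemented if some b has a meet b = bottom, a join b = top.
every subset A has complement S\A, so all elements are complemented.
Complemented elements: {}, {1}, {2}, {3}, {4}, {5}, ... (26 more)
Count: 32


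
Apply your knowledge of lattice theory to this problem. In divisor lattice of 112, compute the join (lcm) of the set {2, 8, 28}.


In a divisor lattice, join = lcm (least common multiple).
Compute lcm iteratively: start with first element, then lcm(current, next).
Elements: [2, 8, 28]
lcm(2,8) = 8
lcm(8,28) = 56
Final lcm = 56


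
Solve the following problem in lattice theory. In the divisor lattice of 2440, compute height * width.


Height = length of longest chain minus 1; width = size of largest antichain.
A maximum chain: 1 | 61 | 305 | 610 | 1220 | 2440  (height 5).
A maximum antichain: {4, 10, 122, 305}  (width 4).
Product = 5 * 4 = 20


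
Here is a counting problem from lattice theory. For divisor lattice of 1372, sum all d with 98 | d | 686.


Interval [98,686] in divisors of 1372: [98, 686]
Sum = 784


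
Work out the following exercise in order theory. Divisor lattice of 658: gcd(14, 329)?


Meet=gcd.
gcd(14,329)=7


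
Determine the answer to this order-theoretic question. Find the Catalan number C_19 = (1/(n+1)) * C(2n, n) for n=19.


C(n) = C(2n, n) / (n+1).
C(38, 19) = 35345263800
C(19) = 35345263800 / 20 = 1767263190


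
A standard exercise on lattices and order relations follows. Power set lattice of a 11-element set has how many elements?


Power set = 2^n.
2^11 = 2048


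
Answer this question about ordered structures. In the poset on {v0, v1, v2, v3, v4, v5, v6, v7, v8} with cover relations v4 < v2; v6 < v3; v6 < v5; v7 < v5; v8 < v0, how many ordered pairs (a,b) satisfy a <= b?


The order relation is {(a,b) : a <= b}, reflexive so it includes (a,a).
Examples: (v0,v0), (v1,v1), (v2,v2), (v3,v3), (v4,v2), ...
Total ordered pairs: 14
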